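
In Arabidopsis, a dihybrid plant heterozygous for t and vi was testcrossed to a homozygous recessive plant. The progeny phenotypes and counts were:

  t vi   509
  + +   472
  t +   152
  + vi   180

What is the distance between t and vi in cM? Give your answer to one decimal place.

25.3 cM

The two most frequent classes, + + (472) and t vi (509), are the parental types, so the F1 was + + / t vi.
The recombinant classes are + vi and t +: 180 + 152 = 332.
Recombination frequency = 332/1313 = 0.2529 ≈ 25.3%, i.e. 25.3 cM.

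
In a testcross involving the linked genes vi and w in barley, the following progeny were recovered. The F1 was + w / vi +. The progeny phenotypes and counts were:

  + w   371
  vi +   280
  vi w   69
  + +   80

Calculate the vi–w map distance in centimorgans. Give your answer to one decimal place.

The recombinant classes are + + and vi w: 80 + 69 = 149.
Recombination frequency = 149/800 = 0.1862 ≈ 18.6%, i.e. 18.6 centimorgans.

18.6 centimorgans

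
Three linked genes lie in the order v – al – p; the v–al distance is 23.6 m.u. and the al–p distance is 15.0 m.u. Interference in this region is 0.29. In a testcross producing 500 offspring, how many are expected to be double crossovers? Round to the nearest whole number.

13

Map distances give recombination frequencies of 0.236 and 0.150 for the two intervals.
With interference 0.29 (so coincidence = 0.71), expected double-crossover frequency = 0.236 × 0.150 × 0.71 = 0.02513.
Expected number = 0.02513 × 500 = 12.57 ≈ 13.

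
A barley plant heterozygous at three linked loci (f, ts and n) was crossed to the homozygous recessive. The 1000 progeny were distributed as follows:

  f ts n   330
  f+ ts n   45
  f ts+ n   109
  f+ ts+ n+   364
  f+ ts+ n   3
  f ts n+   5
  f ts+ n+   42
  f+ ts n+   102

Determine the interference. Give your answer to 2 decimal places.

0.62

The two most frequent reciprocal classes, f+ ts+ n+ and f ts n, are the parental types, so the F1 was f+ ts+ n+ / f ts n.
The two rarest classes, f+ ts+ n and f ts n+, are the double crossovers. Comparing them with the parentals, only the n allele has switched, so n is the middle locus and the order is ts – n – f.
ts–n: (211 + 8)/1000 = 0.2190; n–f: (87 + 8)/1000 = 0.0950.
Expected DCO frequency = 0.2190 × 0.0950 ≈ 0.02081; observed = 8/1000 ≈ 0.00800.
Coefficient of coincidence = 0.00800/0.02081 ≈ 0.38; interference = 1 − 0.38 = 0.62.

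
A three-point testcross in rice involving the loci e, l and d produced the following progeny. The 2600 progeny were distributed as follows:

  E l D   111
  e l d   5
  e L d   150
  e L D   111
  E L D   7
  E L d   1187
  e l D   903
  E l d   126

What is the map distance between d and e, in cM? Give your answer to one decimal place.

10.5 cM

The two most frequent reciprocal classes, E L d and e l D, are the parental types, so the F1 was E L d / e l D.
The two rarest classes, E L D and e l d, are the double crossovers. Comparing them with the parentals, only the d allele has switched, so d is the middle locus and the order is e – d – l.
Crossovers in the e–d interval produce the single-crossover classes e L d and E l D (150 + 111 = 261) plus the double crossovers (12).
RF(e–d) = (261 + 12) / 2600 = 273/2600 = 0.1050 → 10.5 cM.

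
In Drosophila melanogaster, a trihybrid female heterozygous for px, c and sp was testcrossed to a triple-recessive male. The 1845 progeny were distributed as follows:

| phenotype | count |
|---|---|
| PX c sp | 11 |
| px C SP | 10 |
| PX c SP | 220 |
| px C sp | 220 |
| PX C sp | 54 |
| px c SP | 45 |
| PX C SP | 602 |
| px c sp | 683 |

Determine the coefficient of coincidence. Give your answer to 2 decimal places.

The two most frequent reciprocal classes, px c sp and PX C SP, are the parental types, so the F1 was px c sp / PX C SP.
The two rarest classes, PX c sp and px C SP, are the double crossovers. Comparing them with the parentals, only the px allele has switched, so px is the middle locus and the order is sp – px – c.
sp–px: (99 + 21)/1845 = 0.0650; px–c: (440 + 21)/1845 = 0.2499.
Expected DCO frequency = 0.0650 × 0.2499 ≈ 0.01624; observed = 21/1845 ≈ 0.01138.
Coefficient of coincidence = 0.01138/0.01624 ≈ 0.70.

0.70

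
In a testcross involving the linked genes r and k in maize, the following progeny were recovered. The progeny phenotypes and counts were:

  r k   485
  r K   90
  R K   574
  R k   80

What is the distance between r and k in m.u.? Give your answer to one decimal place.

13.8 m.u.

The two most frequent classes, R K (574) and r k (485), are the parental types, so the F1 was R K / r k.
The recombinant classes are R k and r K: 80 + 90 = 170.
Recombination frequency = 170/1229 = 0.1383 ≈ 13.8%, i.e. 13.8 m.u.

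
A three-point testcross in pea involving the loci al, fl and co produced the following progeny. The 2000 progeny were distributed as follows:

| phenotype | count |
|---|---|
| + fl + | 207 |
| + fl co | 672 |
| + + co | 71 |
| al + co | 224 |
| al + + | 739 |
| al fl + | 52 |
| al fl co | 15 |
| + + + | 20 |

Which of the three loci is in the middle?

The two most frequent reciprocal classes, + fl co and al + +, are the parental types, so the F1 was + fl co / al + +.
The two rarest classes, al fl co and + + +, are the double crossovers. Comparing them with the parentals, only the al allele has switched, so al is the middle locus and the order is fl – al – co.

al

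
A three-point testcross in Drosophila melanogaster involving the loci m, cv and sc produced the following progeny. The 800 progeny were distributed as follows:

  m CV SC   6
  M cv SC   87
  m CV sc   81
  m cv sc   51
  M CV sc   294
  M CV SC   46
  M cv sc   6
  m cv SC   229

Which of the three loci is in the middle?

cv

The two most frequent reciprocal classes, m cv SC and M CV sc, are the parental types, so the F1 was m cv SC / M CV sc.
The two rarest classes, m CV SC and M cv sc, are the double crossovers. Comparing them with the parentals, only the cv allele has switched, so cv is the middle locus and the order is m – cv – sc.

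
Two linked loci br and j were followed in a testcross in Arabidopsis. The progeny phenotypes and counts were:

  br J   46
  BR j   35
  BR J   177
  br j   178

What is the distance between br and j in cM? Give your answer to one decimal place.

18.6 cM

The two most frequent classes, BR J (177) and br j (178), are the parental types, so the F1 was BR J / br j.
The recombinant classes are BR j and br J: 35 + 46 = 81.
Recombination frequency = 81/436 = 0.1858 ≈ 18.6%, i.e. 18.6 cM.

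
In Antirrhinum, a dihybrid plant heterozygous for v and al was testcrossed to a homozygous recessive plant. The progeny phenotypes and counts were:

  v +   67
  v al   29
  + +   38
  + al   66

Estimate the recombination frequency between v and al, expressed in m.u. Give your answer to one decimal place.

The two most frequent classes, + al (66) and v + (67), are the parental types, so the F1 was + al / v +.
The recombinant classes are + + and v al: 38 + 29 = 67.
Recombination frequency = 67/200 = 0.3350 ≈ 33.5%, i.e. 33.5 m.u.

33.5 m.u.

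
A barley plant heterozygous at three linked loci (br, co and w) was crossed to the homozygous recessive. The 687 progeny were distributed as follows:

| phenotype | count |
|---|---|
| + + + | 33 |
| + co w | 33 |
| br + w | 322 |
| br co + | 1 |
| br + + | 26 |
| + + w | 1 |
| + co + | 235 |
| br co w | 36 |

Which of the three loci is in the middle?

The two most frequent reciprocal classes, + co + and br + w, are the parental types, so the F1 was + co + / br + w.
The two rarest classes, br co + and + + w, are the double crossovers. Comparing them with the parentals, only the br allele has switched, so br is the middle locus and the order is co – br – w.

br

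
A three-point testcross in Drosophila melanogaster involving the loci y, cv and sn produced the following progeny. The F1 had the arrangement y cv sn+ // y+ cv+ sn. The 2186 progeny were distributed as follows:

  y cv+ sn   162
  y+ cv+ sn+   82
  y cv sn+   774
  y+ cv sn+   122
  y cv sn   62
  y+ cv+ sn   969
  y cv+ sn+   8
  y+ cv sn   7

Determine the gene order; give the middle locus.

cv

The two rarest classes, y cv+ sn+ and y+ cv sn, are the double crossovers. Comparing them with the parentals, only the cv allele has switched, so cv is the middle locus and the order is y – cv – sn.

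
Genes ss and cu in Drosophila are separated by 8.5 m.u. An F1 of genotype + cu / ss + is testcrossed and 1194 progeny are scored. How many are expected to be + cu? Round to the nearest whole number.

A map distance of 8.5 m.u. corresponds to a recombination frequency of 0.085.
The F1 is + cu / ss +, so + cu is a parental gamete class with expected frequency (1 − r)/2 = 0.915/2 = 0.4575.
Expected number = 0.4575 × 1194 = 546.25 ≈ 546.

546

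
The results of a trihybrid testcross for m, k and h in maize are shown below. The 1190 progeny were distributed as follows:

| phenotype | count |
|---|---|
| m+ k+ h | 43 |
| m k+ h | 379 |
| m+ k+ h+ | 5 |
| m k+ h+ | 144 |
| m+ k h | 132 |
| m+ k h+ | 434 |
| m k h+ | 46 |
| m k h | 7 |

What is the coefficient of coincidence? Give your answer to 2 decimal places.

The two most frequent reciprocal classes, m+ k h+ and m k+ h, are the parental types, so the F1 was m+ k h+ / m k+ h.
The two rarest classes, m+ k+ h+ and m k h, are the double crossovers. Comparing them with the parentals, only the k allele has switched, so k is the middle locus and the order is h – k – m.
h–k: (276 + 12)/1190 = 0.2420; k–m: (89 + 12)/1190 = 0.0849.
Expected DCO frequency = 0.2420 × 0.0849 ≈ 0.02055; observed = 12/1190 ≈ 0.01008.
Coefficient of coincidence = 0.01008/0.02055 ≈ 0.49.

0.49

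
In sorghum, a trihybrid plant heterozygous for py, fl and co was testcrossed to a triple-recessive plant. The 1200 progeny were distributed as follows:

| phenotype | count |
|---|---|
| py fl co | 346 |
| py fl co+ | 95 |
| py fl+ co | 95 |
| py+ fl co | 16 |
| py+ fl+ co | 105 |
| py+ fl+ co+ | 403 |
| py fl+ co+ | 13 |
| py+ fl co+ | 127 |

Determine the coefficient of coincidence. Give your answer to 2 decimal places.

0.61

The two most frequent reciprocal classes, py fl co and py+ fl+ co+, are the parental types, so the F1 was py fl co / py+ fl+ co+.
The two rarest classes, py+ fl co and py fl+ co+, are the double crossovers. Comparing them with the parentals, only the py allele has switched, so py is the middle locus and the order is fl – py – co.
fl–py: (222 + 29)/1200 = 0.2092; py–co: (200 + 29)/1200 = 0.1908.
Expected DCO frequency = 0.2092 × 0.1908 ≈ 0.03992; observed = 29/1200 ≈ 0.02417.
Coefficient of coincidence = 0.02417/0.03992 ≈ 0.61.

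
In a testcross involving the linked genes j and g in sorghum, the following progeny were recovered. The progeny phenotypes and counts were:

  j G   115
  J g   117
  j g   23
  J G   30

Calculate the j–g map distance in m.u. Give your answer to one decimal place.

18.6 m.u.

The two most frequent classes, J g (117) and j G (115), are the parental types, so the F1 was J g / j G.
The recombinant classes are J G and j g: 30 + 23 = 53.
Recombination frequency = 53/285 = 0.1860 ≈ 18.6%, i.e. 18.6 m.u.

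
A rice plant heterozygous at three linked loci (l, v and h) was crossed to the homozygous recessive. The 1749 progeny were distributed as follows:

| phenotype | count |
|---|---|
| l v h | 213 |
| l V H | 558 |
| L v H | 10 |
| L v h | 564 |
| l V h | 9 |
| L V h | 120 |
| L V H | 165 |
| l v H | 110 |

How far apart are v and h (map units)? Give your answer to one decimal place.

The two most frequent reciprocal classes, l V H and L v h, are the parental types, so the F1 was l V H / L v h.
The two rarest classes, l V h and L v H, are the double crossovers. Comparing them with the parentals, only the h allele has switched, so h is the middle locus and the order is v – h – l.
Crossovers in the v–h interval produce the single-crossover classes l v H and L V h (110 + 120 = 230) plus the double crossovers (19).
RF(v–h) = (230 + 19) / 1749 = 249/1749 = 0.1424 → 14.2 map units.

14.2 map units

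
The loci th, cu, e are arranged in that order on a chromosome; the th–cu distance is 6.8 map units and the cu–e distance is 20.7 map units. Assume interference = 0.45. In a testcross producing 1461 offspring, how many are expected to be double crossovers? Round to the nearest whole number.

11

Map distances give recombination frequencies of 0.068 and 0.207 for the two intervals.
With interference 0.45 (so coincidence = 0.55), expected double-crossover frequency = 0.068 × 0.207 × 0.55 = 0.00774.
Expected number = 0.00774 × 1461 = 11.31 ≈ 11.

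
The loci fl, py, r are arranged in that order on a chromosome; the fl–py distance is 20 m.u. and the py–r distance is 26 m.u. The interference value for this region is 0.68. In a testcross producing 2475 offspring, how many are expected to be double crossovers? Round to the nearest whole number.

Map distances give recombination frequencies of 0.200 and 0.260 for the two intervals.
With interference 0.68 (so coincidence = 0.32), expected double-crossover frequency = 0.200 × 0.260 × 0.32 = 0.01664.
Expected number = 0.01664 × 2475 = 41.18 ≈ 41.

41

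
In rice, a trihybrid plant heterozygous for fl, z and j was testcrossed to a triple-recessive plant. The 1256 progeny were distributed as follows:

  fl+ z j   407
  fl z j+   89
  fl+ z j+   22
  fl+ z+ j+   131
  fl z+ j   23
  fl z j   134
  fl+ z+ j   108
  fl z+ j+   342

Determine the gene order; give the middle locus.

j

The two most frequent reciprocal classes, fl z+ j+ and fl+ z j, are the parental types, so the F1 was fl z+ j+ / fl+ z j.
The two rarest classes, fl z+ j and fl+ z j+, are the double crossovers. Comparing them with the parentals, only the j allele has switched, so j is the middle locus and the order is z – j – fl.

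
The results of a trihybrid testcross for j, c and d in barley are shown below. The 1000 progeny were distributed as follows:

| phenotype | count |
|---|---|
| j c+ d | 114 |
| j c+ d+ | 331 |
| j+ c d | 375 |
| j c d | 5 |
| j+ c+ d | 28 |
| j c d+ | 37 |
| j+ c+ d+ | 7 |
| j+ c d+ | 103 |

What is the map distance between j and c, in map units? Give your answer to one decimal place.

The two most frequent reciprocal classes, j c+ d+ and j+ c d, are the parental types, so the F1 was j c+ d+ / j+ c d.
The two rarest classes, j+ c+ d+ and j c d, are the double crossovers. Comparing them with the parentals, only the j allele has switched, so j is the middle locus and the order is d – j – c.
Crossovers in the j–c interval produce the single-crossover classes j c d+ and j+ c+ d (37 + 28 = 65) plus the double crossovers (12).
RF(j–c) = (65 + 12) / 1000 = 77/1000 = 0.0770 → 7.7 map units.

7.7 map units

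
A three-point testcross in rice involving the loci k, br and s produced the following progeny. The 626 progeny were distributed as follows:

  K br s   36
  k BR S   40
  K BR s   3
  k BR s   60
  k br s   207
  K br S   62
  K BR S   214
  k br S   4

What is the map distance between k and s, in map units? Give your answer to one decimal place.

13.3 map units

The two most frequent reciprocal classes, K BR S and k br s, are the parental types, so the F1 was K BR S / k br s.
The two rarest classes, K BR s and k br S, are the double crossovers. Comparing them with the parentals, only the s allele has switched, so s is the middle locus and the order is br – s – k.
Crossovers in the s–k interval produce the single-crossover classes k BR S and K br s (40 + 36 = 76) plus the double crossovers (7).
RF(s–k) = (76 + 7) / 626 = 83/626 = 0.1326 → 13.3 map units.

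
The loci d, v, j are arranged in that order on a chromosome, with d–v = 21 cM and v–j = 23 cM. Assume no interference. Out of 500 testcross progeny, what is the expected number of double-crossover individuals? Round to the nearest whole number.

Map distances give recombination frequencies of 0.210 and 0.230 for the two intervals.
With no interference, expected double-crossover frequency = 0.210 × 0.230 = 0.04830.
Expected number = 0.04830 × 500 = 24.15 ≈ 24.

24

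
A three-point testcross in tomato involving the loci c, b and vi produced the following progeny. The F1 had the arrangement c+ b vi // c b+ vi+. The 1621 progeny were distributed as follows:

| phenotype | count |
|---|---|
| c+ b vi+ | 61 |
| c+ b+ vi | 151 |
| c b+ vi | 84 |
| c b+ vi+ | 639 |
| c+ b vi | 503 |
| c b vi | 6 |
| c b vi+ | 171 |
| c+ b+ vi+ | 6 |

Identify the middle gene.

c

The two rarest classes, c b vi and c+ b+ vi+, are the double crossovers. Comparing them with the parentals, only the c allele has switched, so c is the middle locus and the order is vi – c – b.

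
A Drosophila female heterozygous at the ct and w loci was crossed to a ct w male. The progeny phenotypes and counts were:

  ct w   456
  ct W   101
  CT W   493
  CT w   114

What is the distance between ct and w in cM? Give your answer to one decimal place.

18.5 cM

The two most frequent classes, CT W (493) and ct w (456), are the parental types, so the F1 was CT W / ct w.
The recombinant classes are CT w and ct W: 114 + 101 = 215.
Recombination frequency = 215/1164 = 0.1847 ≈ 18.5%, i.e. 18.5 cM.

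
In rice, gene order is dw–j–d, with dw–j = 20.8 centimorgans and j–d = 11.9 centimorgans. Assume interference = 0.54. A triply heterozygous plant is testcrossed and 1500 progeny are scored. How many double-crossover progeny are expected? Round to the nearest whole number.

Map distances give recombination frequencies of 0.208 and 0.119 for the two intervals.
With interference 0.54 (so coincidence = 0.46), expected double-crossover frequency = 0.208 × 0.119 × 0.46 = 0.01139.
Expected number = 0.01139 × 1500 = 17.08 ≈ 17.

17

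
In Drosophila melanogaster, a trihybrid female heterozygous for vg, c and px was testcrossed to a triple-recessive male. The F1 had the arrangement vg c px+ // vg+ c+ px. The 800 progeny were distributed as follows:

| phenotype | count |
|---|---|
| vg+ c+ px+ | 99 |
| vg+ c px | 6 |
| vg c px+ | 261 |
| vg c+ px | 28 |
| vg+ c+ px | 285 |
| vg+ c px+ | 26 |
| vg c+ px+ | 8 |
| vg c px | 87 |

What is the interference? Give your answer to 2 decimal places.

0.18

The two rarest classes, vg c+ px+ and vg+ c px, are the double crossovers. Comparing them with the parentals, only the c allele has switched, so c is the middle locus and the order is vg – c – px.
vg–c: (54 + 14)/800 = 0.0850; c–px: (186 + 14)/800 = 0.2500.
Expected DCO frequency = 0.0850 × 0.2500 ≈ 0.02125; observed = 14/800 ≈ 0.01750.
Coefficient of coincidence = 0.01750/0.02125 ≈ 0.82; interference = 1 − 0.82 = 0.18.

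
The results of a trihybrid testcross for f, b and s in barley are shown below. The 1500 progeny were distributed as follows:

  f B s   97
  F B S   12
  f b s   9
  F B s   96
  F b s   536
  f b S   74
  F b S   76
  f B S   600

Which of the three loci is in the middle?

The two most frequent reciprocal classes, f B S and F b s, are the parental types, so the F1 was f B S / F b s.
The two rarest classes, F B S and f b s, are the double crossovers. Comparing them with the parentals, only the f allele has switched, so f is the middle locus and the order is b – f – s.

f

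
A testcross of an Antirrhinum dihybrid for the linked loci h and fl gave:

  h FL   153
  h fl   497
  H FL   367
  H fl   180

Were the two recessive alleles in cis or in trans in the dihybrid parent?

cis

The two most frequent classes are H FL (367) and h fl (497); these are the parental (non-recombinant) types.
So the F1 carried H FL on one chromosome and h fl on the other — the recessive alleles are on the same chromosome (cis / coupling).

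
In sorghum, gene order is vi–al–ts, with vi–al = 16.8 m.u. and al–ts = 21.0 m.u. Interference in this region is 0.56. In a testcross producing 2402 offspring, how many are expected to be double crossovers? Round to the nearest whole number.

37

Map distances give recombination frequencies of 0.168 and 0.210 for the two intervals.
With interference 0.56 (so coincidence = 0.44), expected double-crossover frequency = 0.168 × 0.210 × 0.44 = 0.01552.
Expected number = 0.01552 × 2402 = 37.29 ≈ 37.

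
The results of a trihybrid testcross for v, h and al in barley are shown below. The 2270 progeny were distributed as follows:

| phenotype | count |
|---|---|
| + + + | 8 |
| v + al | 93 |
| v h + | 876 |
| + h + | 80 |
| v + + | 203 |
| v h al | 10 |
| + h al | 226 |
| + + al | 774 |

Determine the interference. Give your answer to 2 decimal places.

0.52

The two most frequent reciprocal classes, + + al and v h +, are the parental types, so the F1 was + + al / v h +.
The two rarest classes, + + + and v h al, are the double crossovers. Comparing them with the parentals, only the al allele has switched, so al is the middle locus and the order is h – al – v.
h–al: (429 + 18)/2270 = 0.1969; al–v: (173 + 18)/2270 = 0.0841.
Expected DCO frequency = 0.1969 × 0.0841 ≈ 0.01656; observed = 18/2270 ≈ 0.00793.
Coefficient of coincidence = 0.00793/0.01656 ≈ 0.48; interference = 1 − 0.48 = 0.52.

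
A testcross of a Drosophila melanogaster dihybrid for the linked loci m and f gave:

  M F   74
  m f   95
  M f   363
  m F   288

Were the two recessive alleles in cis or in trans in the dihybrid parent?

trans

The two most frequent classes are M f (363) and m F (288); these are the parental (non-recombinant) types.
So the F1 carried M f on one chromosome and m F on the other — the recessive alleles are on opposite chromosomes (trans / repulsion).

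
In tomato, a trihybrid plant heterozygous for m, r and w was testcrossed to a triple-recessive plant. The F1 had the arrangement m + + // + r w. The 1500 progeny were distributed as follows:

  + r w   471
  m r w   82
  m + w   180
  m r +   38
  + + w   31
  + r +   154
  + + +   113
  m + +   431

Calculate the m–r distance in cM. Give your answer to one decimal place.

The two rarest classes, m r + and + + w, are the double crossovers. Comparing them with the parentals, only the r allele has switched, so r is the middle locus and the order is m – r – w.
Crossovers in the m–r interval produce the single-crossover classes + + + and m r w (113 + 82 = 195) plus the double crossovers (69).
RF(m–r) = (195 + 69) / 1500 = 264/1500 = 0.1760 → 17.6 cM.

17.6 cM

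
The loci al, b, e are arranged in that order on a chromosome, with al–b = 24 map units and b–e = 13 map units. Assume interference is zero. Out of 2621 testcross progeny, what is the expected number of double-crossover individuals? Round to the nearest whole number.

Map distances give recombination frequencies of 0.240 and 0.130 for the two intervals.
With no interference, expected double-crossover frequency = 0.240 × 0.130 = 0.03120.
Expected number = 0.03120 × 2621 = 81.78 ≈ 82.

82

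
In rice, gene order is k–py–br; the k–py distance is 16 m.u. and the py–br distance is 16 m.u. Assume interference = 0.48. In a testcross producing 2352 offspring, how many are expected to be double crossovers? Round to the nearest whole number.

Map distances give recombination frequencies of 0.160 and 0.160 for the two intervals.
With interference 0.48 (so coincidence = 0.52), expected double-crossover frequency = 0.160 × 0.160 × 0.52 = 0.01331.
Expected number = 0.01331 × 2352 = 31.31 ≈ 31.

31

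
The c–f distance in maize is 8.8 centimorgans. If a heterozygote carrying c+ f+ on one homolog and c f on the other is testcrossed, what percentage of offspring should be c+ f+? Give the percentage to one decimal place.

45.6%

A map distance of 8.8 centimorgans corresponds to a recombination frequency of 0.088.
The F1 is c+ f+ / c f, so c+ f+ is a parental gamete class with expected frequency (1 − r)/2 = 0.912/2 = 0.4560.
That is 0.4560 = 45.6% of the progeny.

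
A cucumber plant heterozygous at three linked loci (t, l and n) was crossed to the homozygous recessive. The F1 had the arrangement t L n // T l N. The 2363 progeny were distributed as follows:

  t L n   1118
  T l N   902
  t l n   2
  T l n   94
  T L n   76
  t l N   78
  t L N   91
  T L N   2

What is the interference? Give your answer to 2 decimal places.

0.68

The two rarest classes, t l n and T L N, are the double crossovers. Comparing them with the parentals, only the l allele has switched, so l is the middle locus and the order is t – l – n.
t–l: (154 + 4)/2363 = 0.0669; l–n: (185 + 4)/2363 = 0.0800.
Expected DCO frequency = 0.0669 × 0.0800 ≈ 0.00535; observed = 4/2363 ≈ 0.00169.
Coefficient of coincidence = 0.00169/0.00535 ≈ 0.32; interference = 1 − 0.32 = 0.68.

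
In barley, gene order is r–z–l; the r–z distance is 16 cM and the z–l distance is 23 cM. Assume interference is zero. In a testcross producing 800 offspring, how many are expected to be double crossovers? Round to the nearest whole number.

Map distances give recombination frequencies of 0.160 and 0.230 for the two intervals.
With no interference, expected double-crossover frequency = 0.160 × 0.230 = 0.03680.
Expected number = 0.03680 × 800 = 29.44 ≈ 29.

29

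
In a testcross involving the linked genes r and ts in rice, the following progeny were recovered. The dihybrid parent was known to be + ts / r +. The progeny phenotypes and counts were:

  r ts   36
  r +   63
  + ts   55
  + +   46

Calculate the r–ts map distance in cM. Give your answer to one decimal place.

41.0 cM

The recombinant classes are + + and r ts: 46 + 36 = 82.
Recombination frequency = 82/200 = 0.4100 ≈ 41.0%, i.e. 41.0 cM.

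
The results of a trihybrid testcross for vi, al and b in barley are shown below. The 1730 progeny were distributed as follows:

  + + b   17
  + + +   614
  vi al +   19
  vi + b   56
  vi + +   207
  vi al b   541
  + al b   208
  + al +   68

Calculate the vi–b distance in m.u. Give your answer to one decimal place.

The two most frequent reciprocal classes, + + + and vi al b, are the parental types, so the F1 was + + + / vi al b.
The two rarest classes, + + b and vi al +, are the double crossovers. Comparing them with the parentals, only the b allele has switched, so b is the middle locus and the order is al – b – vi.
Crossovers in the b–vi interval produce the single-crossover classes vi + + and + al b (207 + 208 = 415) plus the double crossovers (36).
RF(b–vi) = (415 + 36) / 1730 = 451/1730 = 0.2607 → 26.1 m.u.

26.1 m.u.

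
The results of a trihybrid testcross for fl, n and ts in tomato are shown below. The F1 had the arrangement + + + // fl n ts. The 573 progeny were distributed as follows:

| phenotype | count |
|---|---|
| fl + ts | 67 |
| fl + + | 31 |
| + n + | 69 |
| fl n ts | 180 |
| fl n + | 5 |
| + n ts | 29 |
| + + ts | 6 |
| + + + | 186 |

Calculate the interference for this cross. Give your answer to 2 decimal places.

0.40

The two rarest classes, + + ts and fl n +, are the double crossovers. Comparing them with the parentals, only the ts allele has switched, so ts is the middle locus and the order is n – ts – fl.
n–ts: (136 + 11)/573 = 0.2565; ts–fl: (60 + 11)/573 = 0.1239.
Expected DCO frequency = 0.2565 × 0.1239 ≈ 0.03178; observed = 11/573 ≈ 0.01920.
Coefficient of coincidence = 0.01920/0.03178 ≈ 0.60; interference = 1 − 0.60 = 0.40.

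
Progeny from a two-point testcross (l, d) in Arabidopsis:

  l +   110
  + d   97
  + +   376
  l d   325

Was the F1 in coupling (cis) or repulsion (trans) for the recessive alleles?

The two most frequent classes are + + (376) and l d (325); these are the parental (non-recombinant) types.
So the F1 carried + + on one chromosome and l d on the other — the recessive alleles are on the same chromosome (cis / coupling).

cis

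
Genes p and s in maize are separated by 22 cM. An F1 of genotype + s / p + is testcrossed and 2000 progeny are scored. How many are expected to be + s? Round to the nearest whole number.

A map distance of 22 cM corresponds to a recombination frequency of 0.220.
The F1 is + s / p +, so + s is a parental gamete class with expected frequency (1 − r)/2 = 0.780/2 = 0.3900.
Expected number = 0.3900 × 2000 = 780.00 ≈ 780.

780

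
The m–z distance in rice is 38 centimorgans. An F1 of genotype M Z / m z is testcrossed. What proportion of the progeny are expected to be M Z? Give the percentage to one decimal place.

A map distance of 38 centimorgans corresponds to a recombination frequency of 0.380.
The F1 is M Z / m z, so M Z is a parental gamete class with expected frequency (1 − r)/2 = 0.620/2 = 0.3100.
That is 0.3100 = 31.0% of the progeny.

31.0%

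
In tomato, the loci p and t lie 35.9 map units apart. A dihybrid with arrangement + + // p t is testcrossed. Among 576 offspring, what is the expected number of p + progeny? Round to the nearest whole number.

A map distance of 35.9 map units corresponds to a recombination frequency of 0.359.
The F1 is + + / p t, so p + is a recombinant gamete class with expected frequency r/2 = 0.359/2 = 0.1795.
Expected number = 0.1795 × 576 = 103.39 ≈ 103.

103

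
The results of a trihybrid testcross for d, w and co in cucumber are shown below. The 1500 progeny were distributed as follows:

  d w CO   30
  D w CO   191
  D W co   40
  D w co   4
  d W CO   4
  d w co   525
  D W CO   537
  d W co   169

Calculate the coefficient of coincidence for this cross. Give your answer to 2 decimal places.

0.42

The two most frequent reciprocal classes, D W CO and d w co, are the parental types, so the F1 was D W CO / d w co.
The two rarest classes, d W CO and D w co, are the double crossovers. Comparing them with the parentals, only the d allele has switched, so d is the middle locus and the order is co – d – w.
co–d: (70 + 8)/1500 = 0.0520; d–w: (360 + 8)/1500 = 0.2453.
Expected DCO frequency = 0.0520 × 0.2453 ≈ 0.01276; observed = 8/1500 ≈ 0.00533.
Coefficient of coincidence = 0.00533/0.01276 ≈ 0.42.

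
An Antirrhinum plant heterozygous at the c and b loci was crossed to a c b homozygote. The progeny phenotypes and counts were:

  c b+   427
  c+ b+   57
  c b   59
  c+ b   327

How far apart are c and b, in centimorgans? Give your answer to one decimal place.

13.3 centimorgans

The two most frequent classes, c+ b (327) and c b+ (427), are the parental types, so the F1 was c+ b / c b+.
The recombinant classes are c+ b+ and c b: 57 + 59 = 116.
Recombination frequency = 116/870 = 0.1333 ≈ 13.3%, i.e. 13.3 centimorgans.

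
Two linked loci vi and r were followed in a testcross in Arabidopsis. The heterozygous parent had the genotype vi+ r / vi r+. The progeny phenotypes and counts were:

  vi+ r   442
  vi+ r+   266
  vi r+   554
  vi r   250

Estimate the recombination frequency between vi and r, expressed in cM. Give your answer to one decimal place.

The recombinant classes are vi+ r+ and vi r: 266 + 250 = 516.
Recombination frequency = 516/1512 = 0.3413 ≈ 34.1%, i.e. 34.1 cM.

34.1 cM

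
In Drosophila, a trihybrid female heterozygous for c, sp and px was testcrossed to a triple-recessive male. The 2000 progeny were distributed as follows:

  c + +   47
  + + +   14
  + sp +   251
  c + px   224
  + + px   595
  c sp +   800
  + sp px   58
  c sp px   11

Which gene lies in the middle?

The two most frequent reciprocal classes, + + px and c sp +, are the parental types, so the F1 was + + px / c sp +.
The two rarest classes, + + + and c sp px, are the double crossovers. Comparing them with the parentals, only the px allele has switched, so px is the middle locus and the order is sp – px – c.

px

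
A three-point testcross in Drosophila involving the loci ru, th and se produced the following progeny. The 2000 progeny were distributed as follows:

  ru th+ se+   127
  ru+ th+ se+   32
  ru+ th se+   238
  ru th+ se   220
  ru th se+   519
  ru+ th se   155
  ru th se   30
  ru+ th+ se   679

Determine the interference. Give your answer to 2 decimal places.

0.31

The two most frequent reciprocal classes, ru th se+ and ru+ th+ se, are the parental types, so the F1 was ru th se+ / ru+ th+ se.
The two rarest classes, ru th se and ru+ th+ se+, are the double crossovers. Comparing them with the parentals, only the se allele has switched, so se is the middle locus and the order is ru – se – th.
ru–se: (458 + 62)/2000 = 0.2600; se–th: (282 + 62)/2000 = 0.1720.
Expected DCO frequency = 0.2600 × 0.1720 ≈ 0.04472; observed = 62/2000 ≈ 0.03100.
Coefficient of coincidence = 0.03100/0.04472 ≈ 0.69; interference = 1 − 0.69 = 0.31.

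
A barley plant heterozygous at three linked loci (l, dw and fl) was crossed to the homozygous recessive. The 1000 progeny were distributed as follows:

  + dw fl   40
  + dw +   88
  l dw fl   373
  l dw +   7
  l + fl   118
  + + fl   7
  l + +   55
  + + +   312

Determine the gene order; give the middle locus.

The two most frequent reciprocal classes, + + + and l dw fl, are the parental types, so the F1 was + + + / l dw fl.
The two rarest classes, + + fl and l dw +, are the double crossovers. Comparing them with the parentals, only the fl allele has switched, so fl is the middle locus and the order is l – fl – dw.

fl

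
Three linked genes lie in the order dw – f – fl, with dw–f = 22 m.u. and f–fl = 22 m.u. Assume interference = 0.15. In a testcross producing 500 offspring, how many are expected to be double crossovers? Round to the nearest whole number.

Map distances give recombination frequencies of 0.220 and 0.220 for the two intervals.
With interference 0.15 (so coincidence = 0.85), expected double-crossover frequency = 0.220 × 0.220 × 0.85 = 0.04114.
Expected number = 0.04114 × 500 = 20.57 ≈ 21.

21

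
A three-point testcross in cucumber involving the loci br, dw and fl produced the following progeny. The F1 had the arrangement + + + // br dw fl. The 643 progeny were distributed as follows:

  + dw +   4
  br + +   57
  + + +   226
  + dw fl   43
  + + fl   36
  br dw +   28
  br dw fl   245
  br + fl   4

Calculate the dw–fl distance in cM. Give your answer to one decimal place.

11.2 cM

The two rarest classes, + dw + and br + fl, are the double crossovers. Comparing them with the parentals, only the dw allele has switched, so dw is the middle locus and the order is br – dw – fl.
Crossovers in the dw–fl interval produce the single-crossover classes + + fl and br dw + (36 + 28 = 64) plus the double crossovers (8).
RF(dw–fl) = (64 + 8) / 643 = 72/643 = 0.1120 → 11.2 cM.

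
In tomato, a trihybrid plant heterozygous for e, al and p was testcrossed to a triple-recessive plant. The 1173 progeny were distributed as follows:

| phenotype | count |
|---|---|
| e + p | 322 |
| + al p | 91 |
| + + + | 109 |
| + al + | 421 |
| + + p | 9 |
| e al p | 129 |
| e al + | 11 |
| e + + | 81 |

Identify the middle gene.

e

The two most frequent reciprocal classes, + al + and e + p, are the parental types, so the F1 was + al + / e + p.
The two rarest classes, e al + and + + p, are the double crossovers. Comparing them with the parentals, only the e allele has switched, so e is the middle locus and the order is al – e – p.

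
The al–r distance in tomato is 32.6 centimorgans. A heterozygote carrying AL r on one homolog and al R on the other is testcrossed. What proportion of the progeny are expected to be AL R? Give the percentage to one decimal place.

16.3%

A map distance of 32.6 centimorgans corresponds to a recombination frequency of 0.326.
The F1 is AL r / al R, so AL R is a recombinant gamete class with expected frequency r/2 = 0.326/2 = 0.1630.
That is 0.1630 = 16.3% of the progeny.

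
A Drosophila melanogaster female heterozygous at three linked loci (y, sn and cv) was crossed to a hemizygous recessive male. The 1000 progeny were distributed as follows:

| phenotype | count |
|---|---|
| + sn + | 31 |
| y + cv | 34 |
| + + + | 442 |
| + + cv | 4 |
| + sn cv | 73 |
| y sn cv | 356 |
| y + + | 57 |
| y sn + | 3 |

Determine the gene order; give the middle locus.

The two most frequent reciprocal classes, y sn cv and + + +, are the parental types, so the F1 was y sn cv / + + +.
The two rarest classes, y sn + and + + cv, are the double crossovers. Comparing them with the parentals, only the cv allele has switched, so cv is the middle locus and the order is sn – cv – y.

cv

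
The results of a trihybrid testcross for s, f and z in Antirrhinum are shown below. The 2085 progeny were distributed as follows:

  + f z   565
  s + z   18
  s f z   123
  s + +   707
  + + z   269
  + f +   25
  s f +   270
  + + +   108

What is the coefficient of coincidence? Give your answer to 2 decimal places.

0.56

The two most frequent reciprocal classes, s + + and + f z, are the parental types, so the F1 was s + + / + f z.
The two rarest classes, s + z and + f +, are the double crossovers. Comparing them with the parentals, only the z allele has switched, so z is the middle locus and the order is s – z – f.
s–z: (231 + 43)/2085 = 0.1314; z–f: (539 + 43)/2085 = 0.2791.
Expected DCO frequency = 0.1314 × 0.2791 ≈ 0.03667; observed = 43/2085 ≈ 0.02062.
Coefficient of coincidence = 0.02062/0.03667 ≈ 0.56.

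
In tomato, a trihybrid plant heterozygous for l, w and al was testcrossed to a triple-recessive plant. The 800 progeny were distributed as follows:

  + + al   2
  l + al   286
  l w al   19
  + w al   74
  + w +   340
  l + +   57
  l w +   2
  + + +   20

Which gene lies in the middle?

The two most frequent reciprocal classes, l + al and + w +, are the parental types, so the F1 was l + al / + w +.
The two rarest classes, + + al and l w +, are the double crossovers. Comparing them with the parentals, only the l allele has switched, so l is the middle locus and the order is al – l – w.

l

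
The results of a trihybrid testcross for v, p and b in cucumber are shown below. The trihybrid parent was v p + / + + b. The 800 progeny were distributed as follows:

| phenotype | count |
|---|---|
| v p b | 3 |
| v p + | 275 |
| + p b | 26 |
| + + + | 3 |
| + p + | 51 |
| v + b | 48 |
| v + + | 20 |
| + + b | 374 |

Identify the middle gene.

b

The two rarest classes, v p b and + + +, are the double crossovers. Comparing them with the parentals, only the b allele has switched, so b is the middle locus and the order is v – b – p.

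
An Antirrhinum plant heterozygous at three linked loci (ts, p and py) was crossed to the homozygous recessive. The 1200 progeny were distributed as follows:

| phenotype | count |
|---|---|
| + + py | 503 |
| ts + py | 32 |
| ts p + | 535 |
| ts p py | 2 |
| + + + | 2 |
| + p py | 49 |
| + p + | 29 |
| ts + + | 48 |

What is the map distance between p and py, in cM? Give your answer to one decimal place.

8.4 cM

The two most frequent reciprocal classes, + + py and ts p +, are the parental types, so the F1 was + + py / ts p +.
The two rarest classes, + + + and ts p py, are the double crossovers. Comparing them with the parentals, only the py allele has switched, so py is the middle locus and the order is ts – py – p.
Crossovers in the py–p interval produce the single-crossover classes + p py and ts + + (49 + 48 = 97) plus the double crossovers (4).
RF(py–p) = (97 + 4) / 1200 = 101/1200 = 0.0842 → 8.4 cM.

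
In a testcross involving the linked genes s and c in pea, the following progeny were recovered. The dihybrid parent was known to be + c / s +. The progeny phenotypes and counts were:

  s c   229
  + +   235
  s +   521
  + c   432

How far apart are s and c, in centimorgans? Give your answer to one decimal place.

32.7 centimorgans

The recombinant classes are + + and s c: 235 + 229 = 464.
Recombination frequency = 464/1417 = 0.3275 ≈ 32.7%, i.e. 32.7 centimorgans.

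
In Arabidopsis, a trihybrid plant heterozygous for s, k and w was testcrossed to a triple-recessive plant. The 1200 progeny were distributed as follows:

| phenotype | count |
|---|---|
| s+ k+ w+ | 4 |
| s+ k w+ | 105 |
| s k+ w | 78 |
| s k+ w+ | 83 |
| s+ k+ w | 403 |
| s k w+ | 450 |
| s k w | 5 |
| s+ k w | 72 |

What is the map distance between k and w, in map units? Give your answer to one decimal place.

13.7 map units

The two most frequent reciprocal classes, s+ k+ w and s k w+, are the parental types, so the F1 was s+ k+ w / s k w+.
The two rarest classes, s+ k+ w+ and s k w, are the double crossovers. Comparing them with the parentals, only the w allele has switched, so w is the middle locus and the order is s – w – k.
Crossovers in the w–k interval produce the single-crossover classes s+ k w and s k+ w+ (72 + 83 = 155) plus the double crossovers (9).
RF(w–k) = (155 + 9) / 1200 = 164/1200 = 0.1367 → 13.7 map units.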